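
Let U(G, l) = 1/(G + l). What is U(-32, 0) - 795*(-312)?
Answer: 7937279/32 ≈ 2.4804e+5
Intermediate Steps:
U(-32, 0) - 795*(-312) = 1/(-32 + 0) - 795*(-312) = 1/(-32) + 248040 = -1/32 + 248040 = 7937279/32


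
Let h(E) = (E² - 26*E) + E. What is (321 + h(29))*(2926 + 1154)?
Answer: 1782960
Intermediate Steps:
h(E) = E² - 25*E
(321 + h(29))*(2926 + 1154) = (321 + 29*(-25 + 29))*(2926 + 1154) = (321 + 29*4)*4080 = (321 + 116)*4080 = 437*4080 = 1782960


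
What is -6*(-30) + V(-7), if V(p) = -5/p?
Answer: 1265/7 ≈ 180.71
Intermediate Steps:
-6*(-30) + V(-7) = -6*(-30) - 5/(-7) = 180 - 5*(-⅐) = 180 + 5/7 = 1265/7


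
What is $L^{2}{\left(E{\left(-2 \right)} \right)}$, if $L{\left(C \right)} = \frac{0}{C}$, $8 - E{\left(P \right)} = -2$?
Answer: $0$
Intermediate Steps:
$E{\left(P \right)} = 10$ ($E{\left(P \right)} = 8 - -2 = 8 + 2 = 10$)
$L{\left(C \right)} = 0$
$L^{2}{\left(E{\left(-2 \right)} \right)} = 0^{2} = 0$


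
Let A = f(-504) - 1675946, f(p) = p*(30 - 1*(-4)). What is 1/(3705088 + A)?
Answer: 1/2012006 ≈ 4.9702e-7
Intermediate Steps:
f(p) = 34*p (f(p) = p*(30 + 4) = p*34 = 34*p)
A = -1693082 (A = 34*(-504) - 1675946 = -17136 - 1675946 = -1693082)
1/(3705088 + A) = 1/(3705088 - 1693082) = 1/2012006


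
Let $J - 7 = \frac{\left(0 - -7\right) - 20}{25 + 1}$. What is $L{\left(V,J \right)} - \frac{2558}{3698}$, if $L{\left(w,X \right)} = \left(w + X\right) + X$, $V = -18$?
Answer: $- \frac{10524}{1849} \approx -5.6917$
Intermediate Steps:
$J = \frac{13}{2}$ ($J = 7 + \frac{\left(0 - -7\right) - 20}{25 + 1} = 7 + \frac{\left(0 + 7\right) - 20}{26} = 7 + \left(7 - 20\right) \frac{1}{26} = 7 - \frac{1}{2} = \frac{13}{2} \approx 6.5$)
$L{\left(w,X \right)} = w + 2 X$ ($L{\left(w,X \right)} = \left(X + w\right) + X = w + 2 X$)
$L{\left(V,J \right)} - \frac{2558}{3698} = \left(-18 + 2 \cdot \frac{13}{2}\right) - \frac{2558}{3698} = \left(-18 + 13\right) - \frac{1279}{1849} = -5 - \frac{1279}{1849} = - \frac{10524}{1849}$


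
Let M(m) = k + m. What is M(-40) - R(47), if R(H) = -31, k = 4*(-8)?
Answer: -41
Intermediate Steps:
k = -32
M(m) = -32 + m
M(-40) - R(47) = (-32 - 40) - 1*(-31) = -72 + 31 = -41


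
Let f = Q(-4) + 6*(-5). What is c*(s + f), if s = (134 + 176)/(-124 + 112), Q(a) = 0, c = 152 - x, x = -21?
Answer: -57955/6 ≈ -9659.2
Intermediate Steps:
c = 173 (c = 152 - 1*(-21) = 152 + 21 = 173)
s = -155/6 (s = 310/(-12) = 310*(-1/12) = -155/6 ≈ -25.833)
f = -30 (f = 0 + 6*(-5) = 0 - 30 = -30)
c*(s + f) = 173*(-155/6 - 30) = 173*(-335/6) = -57955/6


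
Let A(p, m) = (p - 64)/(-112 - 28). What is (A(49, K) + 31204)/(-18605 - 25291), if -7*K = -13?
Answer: -873715/1229088 ≈ -0.71086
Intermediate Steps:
K = 13/7 (K = -⅐*(-13) = 13/7 ≈ 1.8571)
A(p, m) = 16/35 - p/140 (A(p, m) = (-64 + p)/(-140) = (-64 + p)*(-1/140) = 16/35 - p/140)
(A(49, K) + 31204)/(-18605 - 25291) = ((16/35 - 1/140*49) + 31204)/(-18605 - 25291) = ((16/35 - 7/20) + 31204)/(-43896) = (3/28 + 31204)*(-1/43896) = (873715/28)*(-1/43896) = -873715/1229088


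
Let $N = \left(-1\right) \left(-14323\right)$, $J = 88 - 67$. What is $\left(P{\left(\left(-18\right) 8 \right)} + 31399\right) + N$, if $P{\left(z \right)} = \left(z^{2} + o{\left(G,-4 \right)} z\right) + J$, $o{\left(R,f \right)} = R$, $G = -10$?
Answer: $67919$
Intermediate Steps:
$J = 21$
$N = 14323$
$P{\left(z \right)} = 21 + z^{2} - 10 z$ ($P{\left(z \right)} = \left(z^{2} - 10 z\right) + 21 = 21 + z^{2} - 10 z$)
$\left(P{\left(\left(-18\right) 8 \right)} + 31399\right) + N = \left(\left(21 + \left(\left(-18\right) 8\right)^{2} - 10 \left(\left(-18\right) 8\right)\right) + 31399\right) + 14323 = \left(\left(21 + \left(-144\right)^{2} - -1440\right) + 31399\right) + 14323 = \left(\left(21 + 20736 + 1440\right) + 31399\right) + 14323 = \left(22197 + 31399\right) + 14323 = 53596 + 14323 = 67919$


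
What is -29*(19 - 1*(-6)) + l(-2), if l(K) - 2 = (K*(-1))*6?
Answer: -711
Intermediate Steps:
l(K) = 2 - 6*K (l(K) = 2 + (K*(-1))*6 = 2 - K*6 = 2 - 6*K)
-29*(19 - 1*(-6)) + l(-2) = -29*(19 - 1*(-6)) + (2 - 6*(-2)) = -29*(19 + 6) + (2 + 12) = -29*25 + 14 = -725 + 14 = -711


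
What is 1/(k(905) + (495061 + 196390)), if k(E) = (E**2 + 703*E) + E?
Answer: 1/2147596 ≈ 4.6564e-7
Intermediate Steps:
k(E) = E**2 + 704*E
1/(k(905) + (495061 + 196390)) = 1/(905*(704 + 905) + (495061 + 196390)) = 1/(905*1609 + 691451) = 1/(1456145 + 691451) = 1/2147596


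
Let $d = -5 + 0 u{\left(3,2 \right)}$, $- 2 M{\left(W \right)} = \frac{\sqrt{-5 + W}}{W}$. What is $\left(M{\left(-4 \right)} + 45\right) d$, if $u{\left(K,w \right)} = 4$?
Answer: $-225 - \frac{15 i}{8} \approx -225.0 - 1.875 i$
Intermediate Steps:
$M{\left(W \right)} = - \frac{\sqrt{-5 + W}}{2 W}$ ($M{\left(W \right)} = - \frac{\sqrt{-5 + W} \frac{1}{W}}{2} = - \frac{\frac{1}{W} \sqrt{-5 + W}}{2} = - \frac{\sqrt{-5 + W}}{2 W}$)
$d = -5$ ($d = -5 + 0 \cdot 4 = -5 + 0 = -5$)
$\left(M{\left(-4 \right)} + 45\right) d = \left(- \frac{\sqrt{-5 - 4}}{2 \left(-4\right)} + 45\right) \left(-5\right) = \left(\left(- \frac{1}{2}\right) \left(- \frac{1}{4}\right) \sqrt{-9} + 45\right) \left(-5\right) = \left(\left(- \frac{1}{2}\right) \left(- \frac{1}{4}\right) 3 i + 45\right) \left(-5\right) = \left(\frac{3 i}{8} + 45\right) \left(-5\right) = \left(45 + \frac{3 i}{8}\right) \left(-5\right) = -225 - \frac{15 i}{8}$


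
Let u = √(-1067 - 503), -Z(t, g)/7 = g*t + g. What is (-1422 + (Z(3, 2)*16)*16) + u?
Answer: -15758 + I*√1570 ≈ -15758.0 + 39.623*I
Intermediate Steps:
Z(t, g) = -7*g - 7*g*t (Z(t, g) = -7*(g*t + g) = -7*(g + g*t) = -7*g - 7*g*t)
u = I*√1570 (u = √(-1570) = I*√1570 ≈ 39.623*I)
(-1422 + (Z(3, 2)*16)*16) + u = (-1422 + (-7*2*(1 + 3)*16)*16) + I*√1570 = (-1422 + (-7*2*4*16)*16) + I*√1570 = (-1422 - 56*16*16) + I*√1570 = (-1422 - 896*16) + I*√1570 = (-1422 - 14336) + I*√1570 = -15758 + I*√1570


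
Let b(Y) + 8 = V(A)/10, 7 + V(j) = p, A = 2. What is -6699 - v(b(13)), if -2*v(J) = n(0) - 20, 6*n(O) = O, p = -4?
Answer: -6709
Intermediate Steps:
n(O) = O/6
V(j) = -11 (V(j) = -7 - 4 = -11)
b(Y) = -91/10 (b(Y) = -8 - 11/10 = -91/10)
v(J) = 10 (v(J) = -((⅙)*0 - 20)/2 = -(0 - 20)/2 = -½*(-20) = 10)
-6699 - v(b(13)) = -6699 - 1*10 = -6699 - 10 = -6709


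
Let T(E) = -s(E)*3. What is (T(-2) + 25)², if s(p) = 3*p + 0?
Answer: 1849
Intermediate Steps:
s(p) = 3*p
T(E) = -9*E (T(E) = -3*E*3 = -9*E)
(T(-2) + 25)² = (-9*(-2) + 25)² = (18 + 25)² = 43² = 1849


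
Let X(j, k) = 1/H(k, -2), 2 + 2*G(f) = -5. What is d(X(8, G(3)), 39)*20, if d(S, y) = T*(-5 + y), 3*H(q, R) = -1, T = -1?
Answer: -680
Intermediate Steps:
H(q, R) = -⅓ (H(q, R) = (⅓)*(-1) = -⅓)
G(f) = -7/2 (G(f) = -1 + (½)*(-5) = -1 - 5/2 = -7/2)
X(j, k) = -3 (X(j, k) = 1/(-⅓) = -3)
d(S, y) = 5 - y (d(S, y) = -(-5 + y) = 5 - y)
d(X(8, G(3)), 39)*20 = (5 - 1*39)*20 = (5 - 39)*20 = -34*20 = -680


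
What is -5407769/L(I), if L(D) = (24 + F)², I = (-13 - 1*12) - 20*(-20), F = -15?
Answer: -5407769/81 ≈ -66763.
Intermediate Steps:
I = 375 (I = (-13 - 12) + 400 = -25 + 400 = 375)
L(D) = 81 (L(D) = (24 - 15)² = 9² = 81)
-5407769/L(I) = -5407769/81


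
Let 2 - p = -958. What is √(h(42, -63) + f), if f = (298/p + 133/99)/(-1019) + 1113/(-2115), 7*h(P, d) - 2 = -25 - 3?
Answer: I*√830757045489843010/442531320 ≈ 2.0596*I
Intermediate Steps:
p = 960 (p = 2 - 1*(-958) = 2 + 958 = 960)
h(P, d) = -26/7 (h(P, d) = 2/7 + (-25 - 3)/7 = 2/7 + (⅐)*(-28) = 2/7 - 4 = -26/7)
f = -400451003/758625120 (f = (298/960 + 133/99)/(-1019) + 1113/(-2115) = (298*(1/960) + 133*(1/99))*(-1/1019) + 1113*(-1/2115) = (149/480 + 133/99)*(-1/1019) - 371/705 = (26197/15840)*(-1/1019) - 371/705 = -26197/16140960 - 371/705 = -400451003/758625120 ≈ -0.52786)
√(h(42, -63) + f) = √(-26/7 - 400451003/758625120) = √(-22527410141/5310375840) = I*√830757045489843010/442531320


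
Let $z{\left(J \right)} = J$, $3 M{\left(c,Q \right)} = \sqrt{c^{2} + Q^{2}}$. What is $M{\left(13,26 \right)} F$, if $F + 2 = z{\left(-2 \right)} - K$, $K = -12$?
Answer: $\frac{104 \sqrt{5}}{3} \approx 77.517$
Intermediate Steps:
$M{\left(c,Q \right)} = \frac{\sqrt{Q^{2} + c^{2}}}{3}$ ($M{\left(c,Q \right)} = \frac{\sqrt{c^{2} + Q^{2}}}{3} = \frac{\sqrt{Q^{2} + c^{2}}}{3}$)
$F = 8$ ($F = -2 - -10 = -2 + \left(-2 + 12\right) = -2 + 10 = 8$)
$M{\left(13,26 \right)} F = \frac{\sqrt{26^{2} + 13^{2}}}{3} \cdot 8 = \frac{\sqrt{676 + 169}}{3} \cdot 8 = \frac{\sqrt{845}}{3} \cdot 8 = \frac{13 \sqrt{5}}{3} \cdot 8 = \frac{104 \sqrt{5}}{3}$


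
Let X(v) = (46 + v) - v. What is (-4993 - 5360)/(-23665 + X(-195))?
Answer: 3451/7873 ≈ 0.43833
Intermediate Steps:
X(v) = 46
(-4993 - 5360)/(-23665 + X(-195)) = (-4993 - 5360)/(-23665 + 46) = -10353/(-23619) = -10353*(-1/23619) = 3451/7873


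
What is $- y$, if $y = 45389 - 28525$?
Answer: $-16864$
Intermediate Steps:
$y = 16864$ ($y = 45389 - 28525 = 16864$)
$- y = \left(-1\right) 16864 = -16864$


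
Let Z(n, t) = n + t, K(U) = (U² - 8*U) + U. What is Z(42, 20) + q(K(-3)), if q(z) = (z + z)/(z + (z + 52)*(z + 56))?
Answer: 219572/3541 ≈ 62.008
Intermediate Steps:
K(U) = U² - 7*U
q(z) = 2*z/(z + (52 + z)*(56 + z)) (q(z) = (2*z)/(z + (52 + z)*(56 + z)) = 2*z/(z + (52 + z)*(56 + z)))
Z(42, 20) + q(K(-3)) = (42 + 20) + 2*(-3*(-7 - 3))/(2912 + (-3*(-7 - 3))² + 109*(-3*(-7 - 3))) = 62 + 2*(-3*(-10))/(2912 + (-3*(-10))² + 109*(-3*(-10))) = 62 + 2*30/(2912 + 30² + 109*30) = 62 + 2*30/(2912 + 900 + 3270) = 62 + 2*30/7082 = 62 + 2*30*(1/7082) = 62 + 30/3541 = 219572/3541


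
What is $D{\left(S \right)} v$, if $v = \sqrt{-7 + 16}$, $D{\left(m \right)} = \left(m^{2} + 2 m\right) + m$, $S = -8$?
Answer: $120$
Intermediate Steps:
$D{\left(m \right)} = m^{2} + 3 m$
$v = 3$ ($v = \sqrt{9} = 3$)
$D{\left(S \right)} v = - 8 \left(3 - 8\right) 3 = \left(-8\right) \left(-5\right) 3 = 40 \cdot 3 = 120$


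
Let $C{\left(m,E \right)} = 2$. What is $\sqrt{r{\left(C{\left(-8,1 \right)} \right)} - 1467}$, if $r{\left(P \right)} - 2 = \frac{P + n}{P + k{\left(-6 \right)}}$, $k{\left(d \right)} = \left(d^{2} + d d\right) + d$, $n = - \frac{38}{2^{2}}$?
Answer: $\frac{i \sqrt{6774670}}{68} \approx 38.277 i$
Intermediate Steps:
$n = - \frac{19}{2}$ ($n = - \frac{38}{4} = \left(-38\right) \frac{1}{4} = - \frac{19}{2} \approx -9.5$)
$k{\left(d \right)} = d + 2 d^{2}$ ($k{\left(d \right)} = \left(d^{2} + d^{2}\right) + d = 2 d^{2} + d = d + 2 d^{2}$)
$r{\left(P \right)} = 2 + \frac{- \frac{19}{2} + P}{66 + P}$ ($r{\left(P \right)} = 2 + \frac{P - \frac{19}{2}}{P - 6 \left(1 + 2 \left(-6\right)\right)} = 2 + \frac{- \frac{19}{2} + P}{P - 6 \left(1 - 12\right)} = 2 + \frac{- \frac{19}{2} + P}{P - -66} = 2 + \frac{- \frac{19}{2} + P}{P + 66} = 2 + \frac{- \frac{19}{2} + P}{66 + P}$)
$\sqrt{r{\left(C{\left(-8,1 \right)} \right)} - 1467} = \sqrt{\frac{245 + 6 \cdot 2}{2 \left(66 + 2\right)} - 1467} = \sqrt{\frac{245 + 12}{2 \cdot 68} - 1467} = \sqrt{\frac{1}{2} \cdot \frac{1}{68} \cdot 257 - 1467} = \sqrt{\frac{257}{136} - 1467} = \sqrt{- \frac{199255}{136}} = \frac{i \sqrt{6774670}}{68}$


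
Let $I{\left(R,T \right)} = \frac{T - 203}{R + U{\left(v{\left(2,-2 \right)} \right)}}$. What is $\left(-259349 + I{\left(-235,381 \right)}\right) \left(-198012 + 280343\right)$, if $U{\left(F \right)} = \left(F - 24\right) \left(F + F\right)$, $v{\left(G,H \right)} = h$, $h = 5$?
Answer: $- \frac{533812425029}{25} \approx -2.1352 \cdot 10^{10}$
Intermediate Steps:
$v{\left(G,H \right)} = 5$
$U{\left(F \right)} = 2 F \left(-24 + F\right)$ ($U{\left(F \right)} = \left(-24 + F\right) 2 F = 2 F \left(-24 + F\right)$)
$I{\left(R,T \right)} = \frac{-203 + T}{-190 + R}$ ($I{\left(R,T \right)} = \frac{T - 203}{R + 2 \cdot 5 \left(-24 + 5\right)} = \frac{-203 + T}{R + 2 \cdot 5 \left(-19\right)} = \frac{-203 + T}{R - 190} = \frac{-203 + T}{-190 + R}$)
$\left(-259349 + I{\left(-235,381 \right)}\right) \left(-198012 + 280343\right) = \left(-259349 + \frac{-203 + 381}{-190 - 235}\right) \left(-198012 + 280343\right) = \left(-259349 + \frac{1}{-425} \cdot 178\right) 82331 = \left(-259349 - \frac{178}{425}\right) 82331 = \left(- \frac{110223503}{425}\right) 82331 = - \frac{533812425029}{25}$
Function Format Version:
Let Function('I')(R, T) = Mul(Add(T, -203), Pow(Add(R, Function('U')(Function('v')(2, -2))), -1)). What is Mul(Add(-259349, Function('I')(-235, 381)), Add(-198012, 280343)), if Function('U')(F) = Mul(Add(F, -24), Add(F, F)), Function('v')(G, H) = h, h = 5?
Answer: Rational(-533812425029, 25) ≈ -2.1352e+10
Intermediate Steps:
Function('v')(G, H) = 5
Function('U')(F) = Mul(2, F, Add(-24, F)) (Function('U')(F) = Mul(Add(-24, F), Mul(2, F)) = Mul(2, F, Add(-24, F)))
Function('I')(R, T) = Mul(Pow(Add(-190, R), -1), Add(-203, T)) (Function('I')(R, T) = Mul(Add(T, -203), Pow(Add(R, Mul(2, 5, Add(-24, 5))), -1)) = Mul(Add(-203, T), Pow(Add(R, Mul(2, 5, -19)), -1)) = Mul(Add(-203, T), Pow(Add(R, -190), -1)) = Mul(Add(-203, T), Pow(Add(-190, R), -1)) = Mul(Pow(Add(-190, R), -1), Add(-203, T)))
Mul(Add(-259349, Function('I')(-235, 381)), Add(-198012, 280343)) = Mul(Add(-259349, Mul(Pow(Add(-190, -235), -1), Add(-203, 381))), Add(-198012, 280343)) = Mul(Add(-259349, Mul(Pow(-425, -1), 178)), 82331) = Mul(Add(-259349, Mul(Rational(-1, 425), 178)), 82331) = Mul(Add(-259349, Rational(-178, 425)), 82331) = Mul(Rational(-110223503, 425), 82331) = Rational(-533812425029, 25)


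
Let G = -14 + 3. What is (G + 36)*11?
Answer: 275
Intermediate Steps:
G = -11
(G + 36)*11 = (-11 + 36)*11 = 25*11 = 275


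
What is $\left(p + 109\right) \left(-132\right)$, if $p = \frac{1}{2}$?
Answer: $-14454$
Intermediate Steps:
$p = \frac{1}{2} \approx 0.5$
$\left(p + 109\right) \left(-132\right) = \left(\frac{1}{2} + 109\right) \left(-132\right) = \frac{219}{2} \left(-132\right) = -14454$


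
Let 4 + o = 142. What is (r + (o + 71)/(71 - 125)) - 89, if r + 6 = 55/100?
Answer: -53093/540 ≈ -98.320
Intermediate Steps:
o = 138 (o = -4 + 142 = 138)
r = -109/20 (r = -6 + 55/100 = -6 + 55*(1/100) = -6 + 11/20 = -109/20 ≈ -5.4500)
(r + (o + 71)/(71 - 125)) - 89 = (-109/20 + (138 + 71)/(71 - 125)) - 89 = (-109/20 + 209/(-54)) - 89 = (-109/20 + 209*(-1/54)) - 89 = (-109/20 - 209/54) - 89 = -5033/540 - 89 = -53093/540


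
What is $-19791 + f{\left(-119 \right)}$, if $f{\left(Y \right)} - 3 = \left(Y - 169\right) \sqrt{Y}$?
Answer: $-19788 - 288 i \sqrt{119} \approx -19788.0 - 3141.7 i$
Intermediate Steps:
$f{\left(Y \right)} = 3 + \sqrt{Y} \left(-169 + Y\right)$ ($f{\left(Y \right)} = 3 + \left(Y - 169\right) \sqrt{Y} = 3 + \left(-169 + Y\right) \sqrt{Y} = 3 + \sqrt{Y} \left(-169 + Y\right)$)
$-19791 + f{\left(-119 \right)} = -19791 + \left(3 + \left(-119\right)^{\frac{3}{2}} - 169 \sqrt{-119}\right) = -19791 - \left(-3 + 288 i \sqrt{119}\right) = -19791 + \left(3 - 288 i \sqrt{119}\right) = -19788 - 288 i \sqrt{119}$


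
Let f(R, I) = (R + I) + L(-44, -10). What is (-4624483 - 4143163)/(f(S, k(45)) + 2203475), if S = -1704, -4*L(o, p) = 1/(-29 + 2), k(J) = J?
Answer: -946905768/237796129 ≈ -3.9820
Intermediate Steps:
L(o, p) = 1/108 (L(o, p) = -1/(4*(-29 + 2)) = -¼/(-27) = -¼*(-1/27) = 1/108)
f(R, I) = 1/108 + I + R (f(R, I) = (R + I) + 1/108 = (I + R) + 1/108 = 1/108 + I + R)
(-4624483 - 4143163)/(f(S, k(45)) + 2203475) = (-4624483 - 4143163)/((1/108 + 45 - 1704) + 2203475) = -8767646/(-179171/108 + 2203475) = -8767646/237796129/108 = -8767646*108/237796129 = -946905768/237796129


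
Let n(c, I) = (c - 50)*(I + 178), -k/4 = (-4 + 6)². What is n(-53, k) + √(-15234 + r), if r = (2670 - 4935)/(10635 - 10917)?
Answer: -16686 + 7*I*√2745646/94 ≈ -16686.0 + 123.39*I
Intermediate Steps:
r = 755/94 (r = -2265/(-282) = -2265*(-1/282) = 755/94 ≈ 8.0319)
k = -16 (k = -4*(-4 + 6)² = -4*2² = -4*4 = -16)
n(c, I) = (-50 + c)*(178 + I)
n(-53, k) + √(-15234 + r) = (-8900 - 50*(-16) + 178*(-53) - 16*(-53)) + √(-15234 + 755/94) = (-8900 + 800 - 9434 + 848) + √(-1431241/94) = -16686 + 7*I*√2745646/94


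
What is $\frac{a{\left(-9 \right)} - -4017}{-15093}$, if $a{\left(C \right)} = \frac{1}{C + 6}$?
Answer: $- \frac{12050}{45279} \approx -0.26613$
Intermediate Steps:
$a{\left(C \right)} = \frac{1}{6 + C}$
$\frac{a{\left(-9 \right)} - -4017}{-15093} = \frac{\frac{1}{6 - 9} - -4017}{-15093} = \left(\frac{1}{-3} + 4017\right) \left(- \frac{1}{15093}\right) = \left(- \frac{1}{3} + 4017\right) \left(- \frac{1}{15093}\right) = \frac{12050}{3} \left(- \frac{1}{15093}\right) = - \frac{12050}{45279}$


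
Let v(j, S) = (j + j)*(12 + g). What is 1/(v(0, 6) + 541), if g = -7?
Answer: 1/541 ≈ 0.0018484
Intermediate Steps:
v(j, S) = 10*j (v(j, S) = (j + j)*(12 - 7) = (2*j)*5 = 10*j)
1/(v(0, 6) + 541) = 1/(10*0 + 541) = 1/(0 + 541) = 1/541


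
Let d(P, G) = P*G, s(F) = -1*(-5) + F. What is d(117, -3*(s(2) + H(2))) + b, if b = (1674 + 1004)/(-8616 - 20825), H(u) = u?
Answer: -93006797/29441 ≈ -3159.1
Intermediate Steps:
s(F) = 5 + F
b = -2678/29441 (b = 2678/(-29441) = 2678*(-1/29441) = -2678/29441 ≈ -0.090962)
d(P, G) = G*P
d(117, -3*(s(2) + H(2))) + b = -3*((5 + 2) + 2)*117 - 2678/29441 = -3*(7 + 2)*117 - 2678/29441 = -3*9*117 - 2678/29441 = -27*117 - 2678/29441 = -3159 - 2678/29441 = -93006797/29441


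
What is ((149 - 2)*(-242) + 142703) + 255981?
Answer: 363110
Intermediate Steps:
((149 - 2)*(-242) + 142703) + 255981 = (147*(-242) + 142703) + 255981 = (-35574 + 142703) + 255981 = 107129 + 255981 = 363110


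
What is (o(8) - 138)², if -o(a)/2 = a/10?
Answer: 487204/25 ≈ 19488.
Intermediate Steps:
o(a) = -a/5 (o(a) = -2*a/10 = -a/5)
(o(8) - 138)² = (-⅕*8 - 138)² = (-8/5 - 138)² = (-698/5)² = 487204/25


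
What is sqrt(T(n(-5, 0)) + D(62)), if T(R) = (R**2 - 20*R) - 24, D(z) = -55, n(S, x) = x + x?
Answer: I*sqrt(79) ≈ 8.8882*I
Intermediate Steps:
n(S, x) = 2*x
T(R) = -24 + R**2 - 20*R
sqrt(T(n(-5, 0)) + D(62)) = sqrt((-24 + (2*0)**2 - 40*0) - 55) = sqrt((-24 + 0**2 - 20*0) - 55) = sqrt((-24 + 0 + 0) - 55) = sqrt(-24 - 55) = sqrt(-79) = I*sqrt(79)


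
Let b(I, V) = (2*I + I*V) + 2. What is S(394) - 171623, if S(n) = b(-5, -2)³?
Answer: -171615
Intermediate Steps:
b(I, V) = 2 + 2*I + I*V
S(n) = 8 (S(n) = (2 + 2*(-5) - 5*(-2))³ = (2 - 10 + 10)³ = 2³ = 8)
S(394) - 171623 = 8 - 171623 = -171615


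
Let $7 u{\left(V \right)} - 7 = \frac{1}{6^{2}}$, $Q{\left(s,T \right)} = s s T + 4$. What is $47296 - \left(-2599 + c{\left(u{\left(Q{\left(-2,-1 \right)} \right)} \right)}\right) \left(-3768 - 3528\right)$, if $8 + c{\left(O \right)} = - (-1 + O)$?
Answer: $- \frac{398441504}{21} \approx -1.8973 \cdot 10^{7}$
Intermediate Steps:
$Q{\left(s,T \right)} = 4 + T s^{2}$ ($Q{\left(s,T \right)} = s^{2} T + 4 = T s^{2} + 4 = 4 + T s^{2}$)
$u{\left(V \right)} = \frac{253}{252}$ ($u{\left(V \right)} = 1 + \frac{1}{7 \cdot 6^{2}} = 1 + \frac{1}{7 \cdot 36} = 1 + \frac{1}{7} \cdot \frac{1}{36} = 1 + \frac{1}{252} = \frac{253}{252}$)
$c{\left(O \right)} = -7 - O$ ($c{\left(O \right)} = -8 - \left(-1 + O\right) = -7 - O$)
$47296 - \left(-2599 + c{\left(u{\left(Q{\left(-2,-1 \right)} \right)} \right)}\right) \left(-3768 - 3528\right) = 47296 - \left(-2599 - \frac{2017}{252}\right) \left(-3768 - 3528\right) = 47296 - \left(-2599 - \frac{2017}{252}\right) \left(-7296\right) = 47296 - \left(- \frac{656965}{252}\right) \left(-7296\right) = 47296 - \frac{399434720}{21} = - \frac{398441504}{21}$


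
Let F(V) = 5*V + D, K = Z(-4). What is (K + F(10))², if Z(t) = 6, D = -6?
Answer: 2500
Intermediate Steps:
K = 6
F(V) = -6 + 5*V (F(V) = 5*V - 6 = -6 + 5*V)
(K + F(10))² = (6 + (-6 + 5*10))² = (6 + (-6 + 50))² = (6 + 44)² = 50² = 2500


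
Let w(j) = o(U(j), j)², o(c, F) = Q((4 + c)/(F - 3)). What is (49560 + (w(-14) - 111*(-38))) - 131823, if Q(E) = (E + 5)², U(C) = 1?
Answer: -6477436445/83521 ≈ -77555.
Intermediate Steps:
Q(E) = (5 + E)²
o(c, F) = (5 + (4 + c)/(-3 + F))² (o(c, F) = (5 + (4 + c)/(F - 3))² = (5 + (4 + c)/(-3 + F))²)
w(j) = (-10 + 5*j)⁴/(-3 + j)⁴ (w(j) = ((-11 + 1 + 5*j)²/(-3 + j)²)² = ((-10 + 5*j)²/(-3 + j)²)² = (-10 + 5*j)⁴/(-3 + j)⁴)
(49560 + (w(-14) - 111*(-38))) - 131823 = (49560 + (625*(-2 - 14)⁴/(-3 - 14)⁴ - 111*(-38))) - 131823 = (49560 + (625*(-16)⁴/(-17)⁴ + 4218)) - 131823 = (49560 + (625*(1/83521)*65536 + 4218)) - 131823 = (49560 + (40960000/83521 + 4218)) - 131823 = (49560 + 393251578/83521) - 131823 = 4532552338/83521 - 131823 = -6477436445/83521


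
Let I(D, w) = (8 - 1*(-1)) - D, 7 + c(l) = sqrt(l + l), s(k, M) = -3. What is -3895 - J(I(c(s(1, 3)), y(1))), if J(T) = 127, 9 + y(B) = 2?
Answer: -4022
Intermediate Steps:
y(B) = -7 (y(B) = -9 + 2 = -7)
c(l) = -7 + sqrt(2)*sqrt(l) (c(l) = -7 + sqrt(l + l) = -7 + sqrt(2*l) = -7 + sqrt(2)*sqrt(l))
I(D, w) = 9 - D (I(D, w) = (8 + 1) - D = 9 - D)
-3895 - J(I(c(s(1, 3)), y(1))) = -3895 - 1*127 = -3895 - 127 = -4022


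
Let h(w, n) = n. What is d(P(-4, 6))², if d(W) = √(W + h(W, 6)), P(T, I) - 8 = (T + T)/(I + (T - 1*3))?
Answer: 22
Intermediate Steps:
P(T, I) = 8 + 2*T/(-3 + I + T) (P(T, I) = 8 + (T + T)/(I + (T - 1*3)) = 8 + (2*T)/(I + (T - 3)) = 8 + (2*T)/(I + (-3 + T)) = 8 + (2*T)/(-3 + I + T) = 8 + 2*T/(-3 + I + T))
d(W) = √(6 + W) (d(W) = √(W + 6) = √(6 + W))
d(P(-4, 6))² = (√(6 + 2*(-12 + 4*6 + 5*(-4))/(-3 + 6 - 4)))² = (√(6 + 2*(-12 + 24 - 20)/(-1)))² = (√(6 + 2*(-1)*(-8)))² = (√(6 + 16))² = (√22)² = 22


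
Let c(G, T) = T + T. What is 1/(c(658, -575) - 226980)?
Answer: -1/228130 ≈ -4.3835e-6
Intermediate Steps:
c(G, T) = 2*T
1/(c(658, -575) - 226980) = 1/(2*(-575) - 226980) = 1/(-1150 - 226980) = 1/(-228130) = -1/228130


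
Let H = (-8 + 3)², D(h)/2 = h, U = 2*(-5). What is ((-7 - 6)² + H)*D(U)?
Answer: -3880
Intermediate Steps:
U = -10
D(h) = 2*h
H = 25 (H = (-5)² = 25)
((-7 - 6)² + H)*D(U) = ((-7 - 6)² + 25)*(2*(-10)) = ((-13)² + 25)*(-20) = (169 + 25)*(-20) = 194*(-20) = -3880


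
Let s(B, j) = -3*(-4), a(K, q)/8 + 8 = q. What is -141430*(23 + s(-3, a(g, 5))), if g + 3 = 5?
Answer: -4950050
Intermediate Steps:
g = 2 (g = -3 + 5 = 2)
a(K, q) = -64 + 8*q
s(B, j) = 12
-141430*(23 + s(-3, a(g, 5))) = -141430*(23 + 12) = -141430*35 = -4950050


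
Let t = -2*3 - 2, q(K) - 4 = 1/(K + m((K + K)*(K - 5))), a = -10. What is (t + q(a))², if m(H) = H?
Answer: 1343281/84100 ≈ 15.972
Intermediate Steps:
q(K) = 4 + 1/(K + 2*K*(-5 + K)) (q(K) = 4 + 1/(K + (K + K)*(K - 5)) = 4 + 1/(K + (2*K)*(-5 + K)) = 4 + 1/(K + 2*K*(-5 + K)))
t = -8 (t = -6 - 2 = -8)
(t + q(a))² = (-8 + (1 - 36*(-10) + 8*(-10)²)/((-10)*(-9 + 2*(-10))))² = (-8 - (1 + 360 + 8*100)/(10*(-9 - 20)))² = (-8 - ⅒*(1 + 360 + 800)/(-29))² = (-8 - ⅒*(-1/29)*1161)² = (-8 + 1161/290)² = (-1159/290)² = 1343281/84100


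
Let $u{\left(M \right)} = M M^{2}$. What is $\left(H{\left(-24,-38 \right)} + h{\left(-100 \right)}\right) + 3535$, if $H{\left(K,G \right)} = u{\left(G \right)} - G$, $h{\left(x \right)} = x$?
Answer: $-51399$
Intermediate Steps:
$u{\left(M \right)} = M^{3}$
$H{\left(K,G \right)} = G^{3} - G$
$\left(H{\left(-24,-38 \right)} + h{\left(-100 \right)}\right) + 3535 = \left(\left(\left(-38\right)^{3} - -38\right) - 100\right) + 3535 = \left(\left(-54872 + 38\right) - 100\right) + 3535 = \left(-54834 - 100\right) + 3535 = -54934 + 3535 = -51399$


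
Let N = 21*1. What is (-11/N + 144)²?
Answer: 9078169/441 ≈ 20585.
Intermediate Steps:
N = 21
(-11/N + 144)² = (-11/21 + 144)² = (3013/21)² = 9078169/441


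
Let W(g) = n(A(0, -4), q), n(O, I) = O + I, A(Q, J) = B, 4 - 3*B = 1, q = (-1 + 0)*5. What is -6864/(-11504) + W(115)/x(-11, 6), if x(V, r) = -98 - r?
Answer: 11873/18694 ≈ 0.63512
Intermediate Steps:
q = -5 (q = -1*5 = -5)
B = 1 (B = 4/3 - ⅓*1 = 4/3 - ⅓ = 1)
A(Q, J) = 1
n(O, I) = I + O
W(g) = -4 (W(g) = -5 + 1 = -4)
-6864/(-11504) + W(115)/x(-11, 6) = -6864/(-11504) - 4/(-98 - 1*6) = -6864*(-1/11504) - 4/(-98 - 6) = 429/719 - 4/(-104) = 429/719 - 4*(-1/104) = 429/719 + 1/26 = 11873/18694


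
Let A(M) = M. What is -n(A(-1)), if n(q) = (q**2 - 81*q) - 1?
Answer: -81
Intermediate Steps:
n(q) = -1 + q**2 - 81*q
-n(A(-1)) = -(-1 + (-1)**2 - 81*(-1)) = -(-1 + 1 + 81) = -1*81 = -81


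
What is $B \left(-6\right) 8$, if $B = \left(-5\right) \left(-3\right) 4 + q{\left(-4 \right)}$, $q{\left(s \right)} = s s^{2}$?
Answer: $192$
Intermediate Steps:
$q{\left(s \right)} = s^{3}$
$B = -4$ ($B = \left(-5\right) \left(-3\right) 4 + \left(-4\right)^{3} = 15 \cdot 4 - 64 = 60 - 64 = -4$)
$B \left(-6\right) 8 = \left(-4\right) \left(-6\right) 8 = 24 \cdot 8 = 192$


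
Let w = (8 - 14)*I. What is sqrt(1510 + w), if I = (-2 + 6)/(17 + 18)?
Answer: sqrt(1848910)/35 ≈ 38.850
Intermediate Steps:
I = 4/35 ≈ 0.11429
w = -24/35 (w = (8 - 14)*(4/35) = -6*4/35 = -24/35 ≈ -0.68571)
sqrt(1510 + w) = sqrt(1510 - 24/35) = sqrt(52826/35) = sqrt(1848910)/35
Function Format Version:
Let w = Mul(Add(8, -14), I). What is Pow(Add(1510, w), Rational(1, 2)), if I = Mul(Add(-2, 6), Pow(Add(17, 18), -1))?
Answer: Mul(Rational(1, 35), Pow(1848910, Rational(1, 2))) ≈ 38.850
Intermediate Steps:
I = Rational(4, 35) (I = Mul(4, Pow(35, -1)) = Mul(4, Rational(1, 35)) = Rational(4, 35) ≈ 0.11429)
w = Rational(-24, 35) (w = Mul(Add(8, -14), Rational(4, 35)) = Mul(-6, Rational(4, 35)) = Rational(-24, 35) ≈ -0.68571)
Pow(Add(1510, w), Rational(1, 2)) = Pow(Add(1510, Rational(-24, 35)), Rational(1, 2)) = Pow(Rational(52826, 35), Rational(1, 2)) = Mul(Rational(1, 35), Pow(1848910, Rational(1, 2)))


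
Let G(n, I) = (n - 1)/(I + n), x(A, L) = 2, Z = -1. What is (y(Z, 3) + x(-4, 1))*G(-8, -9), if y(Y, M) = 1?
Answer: 27/17 ≈ 1.5882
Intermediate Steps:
G(n, I) = (-1 + n)/(I + n)
(y(Z, 3) + x(-4, 1))*G(-8, -9) = (1 + 2)*((-1 - 8)/(-9 - 8)) = 3*(-9/(-17)) = 3*(-1/17*(-9)) = 3*(9/17) = 27/17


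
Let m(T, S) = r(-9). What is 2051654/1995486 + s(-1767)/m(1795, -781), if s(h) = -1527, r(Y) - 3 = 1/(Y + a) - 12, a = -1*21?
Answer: 45984605947/270388353 ≈ 170.07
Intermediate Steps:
a = -21
r(Y) = -9 + 1/(-21 + Y) (r(Y) = 3 + (1/(Y - 21) - 12) = 3 + (1/(-21 + Y) - 12) = 3 + (-12 + 1/(-21 + Y)) = -9 + 1/(-21 + Y))
m(T, S) = -271/30 (m(T, S) = (190 - 9*(-9))/(-21 - 9) = (190 + 81)/(-30) = -1/30*271 = -271/30)
2051654/1995486 + s(-1767)/m(1795, -781) = 2051654/1995486 - 1527/(-271/30) = 2051654*(1/1995486) - 1527*(-30/271) = 1025827/997743 + 45810/271 = 45984605947/270388353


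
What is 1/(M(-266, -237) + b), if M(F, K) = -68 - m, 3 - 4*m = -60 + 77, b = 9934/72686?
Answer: -72686/4678313 ≈ -0.015537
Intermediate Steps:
b = 4967/36343 (b = 9934*(1/72686) = 4967/36343 ≈ 0.13667)
m = -7/2 (m = ¾ - (-60 + 77)/4 = ¾ - ¼*17 = ¾ - 17/4 = -7/2 ≈ -3.5000)
M(F, K) = -129/2 (M(F, K) = -68 - 1*(-7/2) = -68 + 7/2 = -129/2)
1/(M(-266, -237) + b) = 1/(-129/2 + 4967/36343) = 1/(-4678313/72686) = -72686/4678313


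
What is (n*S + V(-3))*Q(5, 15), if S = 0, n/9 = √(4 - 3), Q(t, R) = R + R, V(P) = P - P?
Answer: 0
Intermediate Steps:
V(P) = 0
Q(t, R) = 2*R
n = 9 (n = 9*√(4 - 3) = 9*√1 = 9*1 = 9)
(n*S + V(-3))*Q(5, 15) = (9*0 + 0)*(2*15) = (0 + 0)*30 = 0*30 = 0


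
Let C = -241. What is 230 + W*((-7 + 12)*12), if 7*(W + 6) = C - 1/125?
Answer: -384262/175 ≈ -2195.8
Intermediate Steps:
W = -35376/875 (W = -6 + (-241 - 1/125)/7 = -6 + (⅐)*(-30126/125) = -6 - 30126/875 = -35376/875 ≈ -40.430)
230 + W*((-7 + 12)*12) = 230 - 35376*(-7 + 12)*12/875 = 230 - 35376*12/175 = 230 - 35376/875*60 = 230 - 424512/175 = -384262/175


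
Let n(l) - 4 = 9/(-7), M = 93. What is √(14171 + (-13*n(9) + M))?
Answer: √697207/7 ≈ 119.28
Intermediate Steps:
n(l) = 19/7 (n(l) = 4 + 9/(-7) = 4 + 9*(-⅐) = 4 - 9/7 = 19/7)
√(14171 + (-13*n(9) + M)) = √(14171 + (-13*19/7 + 93)) = √(14171 + (-247/7 + 93)) = √(14171 + 404/7) = √(99601/7) = √697207/7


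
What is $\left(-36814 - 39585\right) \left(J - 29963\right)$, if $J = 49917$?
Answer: $-1524465646$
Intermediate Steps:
$\left(-36814 - 39585\right) \left(J - 29963\right) = \left(-36814 - 39585\right) \left(49917 - 29963\right) = \left(-76399\right) 19954 = -1524465646$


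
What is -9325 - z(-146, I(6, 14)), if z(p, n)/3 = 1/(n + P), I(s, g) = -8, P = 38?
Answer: -93251/10 ≈ -9325.1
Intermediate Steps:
z(p, n) = 3/(38 + n) (z(p, n) = 3/(n + 38) = 3/(38 + n))
-9325 - z(-146, I(6, 14)) = -9325 - 3/(38 - 8) = -9325 - 3/30 = -9325 - 1*1/10 = -9325 - 1/10 = -93251/10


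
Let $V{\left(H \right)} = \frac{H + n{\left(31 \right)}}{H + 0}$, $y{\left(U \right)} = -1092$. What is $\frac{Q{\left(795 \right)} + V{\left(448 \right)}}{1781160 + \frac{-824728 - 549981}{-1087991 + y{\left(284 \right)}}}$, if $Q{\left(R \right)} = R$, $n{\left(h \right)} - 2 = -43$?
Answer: $\frac{388331058061}{869044938043072} \approx 0.00044685$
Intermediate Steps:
$n{\left(h \right)} = -41$ ($n{\left(h \right)} = 2 - 43 = -41$)
$V{\left(H \right)} = \frac{-41 + H}{H}$ ($V{\left(H \right)} = \frac{H - 41}{H + 0} = \frac{-41 + H}{H}$)
$\frac{Q{\left(795 \right)} + V{\left(448 \right)}}{1781160 + \frac{-824728 - 549981}{-1087991 + y{\left(284 \right)}}} = \frac{795 + \frac{-41 + 448}{448}}{1781160 + \frac{-824728 - 549981}{-1087991 - 1092}} = \frac{795 + \frac{1}{448} \cdot 407}{1781160 + \frac{-824728 - 549981}{-1089083}} = \frac{795 + \frac{407}{448}}{1781160 + \left(-824728 - 549981\right) \left(- \frac{1}{1089083}\right)} = \frac{356567}{448 \left(1781160 - - \frac{1374709}{1089083}\right)} = \frac{356567}{448 \left(1781160 + \frac{1374709}{1089083}\right)} = \frac{356567}{448 \cdot \frac{1939832450989}{1089083}} = \frac{356567}{448} \cdot \frac{1089083}{1939832450989} = \frac{388331058061}{869044938043072}$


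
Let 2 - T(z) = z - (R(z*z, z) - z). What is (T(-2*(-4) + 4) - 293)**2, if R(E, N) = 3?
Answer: 97344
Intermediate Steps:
T(z) = 5 - 2*z (T(z) = 2 - (z - (3 - z)) = 2 - (z + (-3 + z)) = 2 - (-3 + 2*z) = 2 + (3 - 2*z) = 5 - 2*z)
(T(-2*(-4) + 4) - 293)**2 = ((5 - 2*(-2*(-4) + 4)) - 293)**2 = ((5 - 2*(8 + 4)) - 293)**2 = ((5 - 2*12) - 293)**2 = ((5 - 24) - 293)**2 = (-19 - 293)**2 = (-312)**2 = 97344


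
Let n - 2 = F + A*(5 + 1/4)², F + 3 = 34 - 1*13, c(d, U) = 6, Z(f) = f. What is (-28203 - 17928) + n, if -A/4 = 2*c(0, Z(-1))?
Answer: -47434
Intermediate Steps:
F = 18 (F = -3 + (34 - 1*13) = -3 + (34 - 13) = -3 + 21 = 18)
A = -48 (A = -8*6 = -4*12 = -48)
n = -1303 (n = 2 + (18 - 48*(5 + 1/4)²) = 2 + (18 - 48*(5 + ¼)²) = 2 + (18 - 48*(21/4)²) = 2 + (18 - 48*441/16) = 2 + (18 - 1323) = 2 - 1305 = -1303)
(-28203 - 17928) + n = (-28203 - 17928) - 1303 = -46131 - 1303 = -47434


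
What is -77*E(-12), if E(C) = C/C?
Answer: -77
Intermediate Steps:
E(C) = 1
-77*E(-12) = -77*1 = -77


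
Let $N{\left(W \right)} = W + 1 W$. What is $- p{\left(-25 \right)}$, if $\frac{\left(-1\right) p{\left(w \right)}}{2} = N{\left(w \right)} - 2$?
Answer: $-104$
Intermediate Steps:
$N{\left(W \right)} = 2 W$ ($N{\left(W \right)} = W + W = 2 W$)
$p{\left(w \right)} = 4 - 4 w$ ($p{\left(w \right)} = - 2 \left(2 w - 2\right) = - 2 \left(-2 + 2 w\right) = 4 - 4 w$)
$- p{\left(-25 \right)} = - (4 - -100) = - (4 + 100) = \left(-1\right) 104 = -104$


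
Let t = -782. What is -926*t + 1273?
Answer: 725405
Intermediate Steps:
-926*t + 1273 = -926*(-782) + 1273 = 724132 + 1273 = 725405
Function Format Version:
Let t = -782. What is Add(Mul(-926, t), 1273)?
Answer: 725405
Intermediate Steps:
Add(Mul(-926, t), 1273) = Add(Mul(-926, -782), 1273) = Add(724132, 1273) = 725405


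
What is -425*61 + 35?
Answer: -25890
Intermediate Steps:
-425*61 + 35 = -25925 + 35 = -25890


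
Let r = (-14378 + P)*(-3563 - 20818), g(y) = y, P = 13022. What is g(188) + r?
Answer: 33060824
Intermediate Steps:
r = 33060636 (r = (-14378 + 13022)*(-3563 - 20818) = -1356*(-24381) = 33060636)
g(188) + r = 188 + 33060636 = 33060824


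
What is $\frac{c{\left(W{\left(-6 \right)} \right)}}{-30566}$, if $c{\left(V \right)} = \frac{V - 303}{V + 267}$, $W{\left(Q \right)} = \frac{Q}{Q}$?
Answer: $\frac{151}{4095844} \approx 3.6867 \cdot 10^{-5}$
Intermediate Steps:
$W{\left(Q \right)} = 1$
$c{\left(V \right)} = \frac{-303 + V}{267 + V}$ ($c{\left(V \right)} = \frac{V - 303}{267 + V} = \frac{-303 + V}{267 + V}$)
$\frac{c{\left(W{\left(-6 \right)} \right)}}{-30566} = \frac{\frac{1}{267 + 1} \left(-303 + 1\right)}{-30566} = \frac{1}{268} \left(-302\right) \left(- \frac{1}{30566}\right) = \left(- \frac{151}{134}\right) \left(- \frac{1}{30566}\right) = \frac{151}{4095844}$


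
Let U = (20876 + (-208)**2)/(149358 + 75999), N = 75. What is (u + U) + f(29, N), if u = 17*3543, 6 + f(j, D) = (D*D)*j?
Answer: 16777850030/75119 ≈ 2.2335e+5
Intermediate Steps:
f(j, D) = -6 + j*D**2 (f(j, D) = -6 + (D*D)*j = -6 + D**2*j = -6 + j*D**2)
u = 60231
U = 21380/75119 (U = (20876 + 43264)/225357 = 64140*(1/225357) = 21380/75119 ≈ 0.28462)
(u + U) + f(29, N) = (60231 + 21380/75119) + (-6 + 29*75**2) = 4524513869/75119 + (-6 + 29*5625) = 4524513869/75119 + (-6 + 163125) = 4524513869/75119 + 163119 = 16777850030/75119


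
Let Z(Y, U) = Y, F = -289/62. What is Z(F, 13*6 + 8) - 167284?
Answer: -10371897/62 ≈ -1.6729e+5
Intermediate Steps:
F = -289/62 (F = -289*1/62 = -289/62 ≈ -4.6613)
Z(F, 13*6 + 8) - 167284 = -289/62 - 167284 = -10371897/62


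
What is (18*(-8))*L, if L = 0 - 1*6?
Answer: 864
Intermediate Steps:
L = -6 (L = 0 - 6 = -6)
(18*(-8))*L = (18*(-8))*(-6) = -144*(-6) = 864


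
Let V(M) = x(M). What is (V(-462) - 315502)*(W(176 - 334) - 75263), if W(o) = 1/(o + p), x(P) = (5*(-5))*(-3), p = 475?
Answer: 7525574073990/317 ≈ 2.3740e+10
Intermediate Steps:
x(P) = 75 (x(P) = -25*(-3) = 75)
V(M) = 75
W(o) = 1/(475 + o) (W(o) = 1/(o + 475) = 1/(475 + o))
(V(-462) - 315502)*(W(176 - 334) - 75263) = (75 - 315502)*(1/(475 + (176 - 334)) - 75263) = -315427*(1/(475 - 158) - 75263) = -315427*(1/317 - 75263) = -315427*(-23858370/317) = 7525574073990/317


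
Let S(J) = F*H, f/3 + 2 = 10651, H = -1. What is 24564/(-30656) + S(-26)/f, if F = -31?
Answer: -195948943/244841808 ≈ -0.80031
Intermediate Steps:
f = 31947 (f = -6 + 3*10651 = -6 + 31953 = 31947)
S(J) = 31 (S(J) = -31*(-1) = 31)
24564/(-30656) + S(-26)/f = 24564/(-30656) + 31/31947 = 24564*(-1/30656) + 31*(1/31947) = -6141/7664 + 31/31947 = -195948943/244841808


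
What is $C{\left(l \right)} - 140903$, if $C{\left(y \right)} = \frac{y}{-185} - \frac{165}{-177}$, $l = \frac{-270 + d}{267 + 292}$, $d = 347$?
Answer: $- \frac{859711857673}{6101485} \approx -1.409 \cdot 10^{5}$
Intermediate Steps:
$l = \frac{77}{559}$ ($l = \frac{-270 + 347}{267 + 292} = \frac{77}{559} \approx 0.13775$)
$C{\left(y \right)} = \frac{55}{59} - \frac{y}{185}$ ($C{\left(y \right)} = y \left(- \frac{1}{185}\right) - - \frac{55}{59} = - \frac{y}{185} + \frac{55}{59} = \frac{55}{59} - \frac{y}{185}$)
$C{\left(l \right)} - 140903 = \left(\frac{55}{59} - \frac{77}{103415}\right) - 140903 = \frac{5683282}{6101485} - 140903 = - \frac{859711857673}{6101485}$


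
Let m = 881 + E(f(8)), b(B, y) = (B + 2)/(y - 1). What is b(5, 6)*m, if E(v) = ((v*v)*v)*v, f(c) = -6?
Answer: 15239/5 ≈ 3047.8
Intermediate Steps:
E(v) = v**4 (E(v) = (v**2*v)*v = v**3*v = v**4)
b(B, y) = (2 + B)/(-1 + y)
m = 2177 (m = 881 + (-6)**4 = 881 + 1296 = 2177)
b(5, 6)*m = ((2 + 5)/(-1 + 6))*2177 = (7/5)*2177 = 15239/5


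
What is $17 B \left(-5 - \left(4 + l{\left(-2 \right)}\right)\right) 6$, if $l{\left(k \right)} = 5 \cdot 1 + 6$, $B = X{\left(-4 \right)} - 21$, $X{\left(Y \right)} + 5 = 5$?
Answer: $42840$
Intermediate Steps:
$X{\left(Y \right)} = 0$ ($X{\left(Y \right)} = -5 + 5 = 0$)
$B = -21$ ($B = 0 - 21 = -21$)
$l{\left(k \right)} = 11$ ($l{\left(k \right)} = 5 + 6 = 11$)
$17 B \left(-5 - \left(4 + l{\left(-2 \right)}\right)\right) 6 = 17 \left(-21\right) \left(-5 - 15\right) 6 = - 357 \left(-5 - 15\right) 6 = - 357 \left(\left(-20\right) 6\right) = \left(-357\right) \left(-120\right) = 42840$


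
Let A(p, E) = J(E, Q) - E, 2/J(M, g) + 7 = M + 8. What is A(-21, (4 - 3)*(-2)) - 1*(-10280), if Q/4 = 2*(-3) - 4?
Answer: 10280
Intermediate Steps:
Q = -40 (Q = 4*(2*(-3) - 4) = 4*(-6 - 4) = 4*(-10) = -40)
J(M, g) = 2/(1 + M) (J(M, g) = 2/(-7 + (M + 8)) = 2/(-7 + (8 + M)) = 2/(1 + M))
A(p, E) = -E + 2/(1 + E) (A(p, E) = 2/(1 + E) - E = -E + 2/(1 + E))
A(-21, (4 - 3)*(-2)) - 1*(-10280) = (2 - (4 - 3)*(-2)*(1 + (4 - 3)*(-2)))/(1 + (4 - 3)*(-2)) - 1*(-10280) = (2 - 1*(-2)*(1 + 1*(-2)))/(1 + 1*(-2)) + 10280 = (2 - 1*(-2)*(1 - 2))/(1 - 2) + 10280 = (2 - 1*(-2)*(-1))/(-1) + 10280 = -(2 - 2) + 10280 = -1*0 + 10280 = 0 + 10280 = 10280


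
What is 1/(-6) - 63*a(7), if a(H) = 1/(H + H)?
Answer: -14/3 ≈ -4.6667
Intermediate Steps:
a(H) = 1/(2*H)
1/(-6) - 63*a(7) = 1/(-6) - 63/(2*7) = -⅙ - 63/(2*7) = -⅙ - 63*1/14 = -⅙ - 9/2 = -14/3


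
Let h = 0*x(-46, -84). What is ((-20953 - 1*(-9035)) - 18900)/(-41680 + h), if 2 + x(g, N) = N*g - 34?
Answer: 15409/20840 ≈ 0.73940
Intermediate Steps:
x(g, N) = -36 + N*g (x(g, N) = -2 + (N*g - 34) = -2 + (-34 + N*g) = -36 + N*g)
h = 0 (h = 0*(-36 - 84*(-46)) = 0*(-36 + 3864) = 0*3828 = 0)
((-20953 - 1*(-9035)) - 18900)/(-41680 + h) = ((-20953 - 1*(-9035)) - 18900)/(-41680 + 0) = ((-20953 + 9035) - 18900)/(-41680) = (-11918 - 18900)*(-1/41680) = -30818*(-1/41680) = 15409/20840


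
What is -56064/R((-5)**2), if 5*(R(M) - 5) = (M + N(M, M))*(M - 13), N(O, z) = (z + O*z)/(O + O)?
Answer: -280320/481 ≈ -582.79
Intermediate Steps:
N(O, z) = (z + O*z)/(2*O) (N(O, z) = (z + O*z)/((2*O)) = (z + O*z)*(1/(2*O)) = (z + O*z)/(2*O))
R(M) = 5 + (1/2 + 3*M/2)*(-13 + M)/5 (R(M) = 5 + ((M + M*(1 + M)/(2*M))*(M - 13))/5 = 5 + ((M + (1/2 + M/2))*(-13 + M))/5 = 5 + ((1/2 + 3*M/2)*(-13 + M))/5 = 5 + (1/2 + 3*M/2)*(-13 + M)/5)
-56064/R((-5)**2) = -56064/(37/10 - 19/5*(-5)**2 + 3*((-5)**2)**2/10) = -56064/(37/10 - 19/5*25 + (3/10)*25**2) = -56064/(37/10 - 95 + (3/10)*625) = -56064/(37/10 - 95 + 375/2) = -56064/481/5 = -56064*5/481 = -280320/481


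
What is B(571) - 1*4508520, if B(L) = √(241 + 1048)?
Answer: -4508520 + √1289 ≈ -4.5085e+6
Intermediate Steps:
B(L) = √1289
B(571) - 1*4508520 = √1289 - 1*4508520 = √1289 - 4508520 = -4508520 + √1289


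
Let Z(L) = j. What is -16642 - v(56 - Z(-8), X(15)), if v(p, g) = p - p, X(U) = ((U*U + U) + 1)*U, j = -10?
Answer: -16642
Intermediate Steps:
Z(L) = -10
X(U) = U*(1 + U + U²) (X(U) = ((U² + U) + 1)*U = ((U + U²) + 1)*U = (1 + U + U²)*U = U*(1 + U + U²))
v(p, g) = 0
-16642 - v(56 - Z(-8), X(15)) = -16642 - 1*0 = -16642 + 0 = -16642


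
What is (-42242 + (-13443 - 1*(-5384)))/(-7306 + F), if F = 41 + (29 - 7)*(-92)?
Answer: 50301/9289 ≈ 5.4151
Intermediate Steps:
F = -1983 (F = 41 + 22*(-92) = 41 - 2024 = -1983)
(-42242 + (-13443 - 1*(-5384)))/(-7306 + F) = (-42242 + (-13443 - 1*(-5384)))/(-7306 - 1983) = (-42242 + (-13443 + 5384))/(-9289) = (-42242 - 8059)*(-1/9289) = -50301*(-1/9289) = 50301/9289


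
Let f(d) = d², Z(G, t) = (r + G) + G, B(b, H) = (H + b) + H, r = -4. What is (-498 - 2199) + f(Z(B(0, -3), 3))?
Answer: -2441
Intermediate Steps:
B(b, H) = b + 2*H
Z(G, t) = -4 + 2*G (Z(G, t) = (-4 + G) + G = -4 + 2*G)
(-498 - 2199) + f(Z(B(0, -3), 3)) = (-498 - 2199) + (-4 + 2*(0 + 2*(-3)))² = -2697 + (-4 + 2*(0 - 6))² = -2697 + (-4 + 2*(-6))² = -2697 + (-4 - 12)² = -2697 + (-16)² = -2697 + 256 = -2441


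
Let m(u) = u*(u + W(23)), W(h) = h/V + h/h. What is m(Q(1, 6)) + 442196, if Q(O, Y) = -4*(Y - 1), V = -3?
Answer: 1328188/3 ≈ 4.4273e+5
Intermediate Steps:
Q(O, Y) = 4 - 4*Y (Q(O, Y) = -4*(-1 + Y) = 4 - 4*Y)
W(h) = 1 - h/3 (W(h) = h/(-3) + h/h = h*(-⅓) + 1 = -h/3 + 1 = 1 - h/3)
m(u) = u*(-20/3 + u) (m(u) = u*(u + (1 - ⅓*23)) = u*(u + (1 - 23/3)) = u*(u - 20/3) = u*(-20/3 + u))
m(Q(1, 6)) + 442196 = (4 - 4*6)*(-20 + 3*(4 - 4*6))/3 + 442196 = (4 - 24)*(-20 + 3*(4 - 24))/3 + 442196 = (⅓)*(-20)*(-20 + 3*(-20)) + 442196 = (⅓)*(-20)*(-20 - 60) + 442196 = (⅓)*(-20)*(-80) + 442196 = 1600/3 + 442196 = 1328188/3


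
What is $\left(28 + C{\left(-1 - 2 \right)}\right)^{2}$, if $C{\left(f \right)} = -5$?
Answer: $529$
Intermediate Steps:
$\left(28 + C{\left(-1 - 2 \right)}\right)^{2} = \left(28 - 5\right)^{2} = 23^{2} = 529$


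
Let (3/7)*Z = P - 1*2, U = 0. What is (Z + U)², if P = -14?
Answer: 12544/9 ≈ 1393.8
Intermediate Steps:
Z = -112/3 (Z = 7*(-14 - 1*2)/3 = 7*(-14 - 2)/3 = (7/3)*(-16) = -112/3 ≈ -37.333)
(Z + U)² = (-112/3 + 0)² = (-112/3)² = 12544/9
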